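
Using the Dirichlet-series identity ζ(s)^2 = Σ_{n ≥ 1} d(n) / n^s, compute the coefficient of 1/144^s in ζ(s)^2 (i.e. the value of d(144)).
d(144) = 15

ζ(s)^2 = (Σ 1/m^s)(Σ 1/k^s). The coefficient of 1/n^s in the product is the number of ordered pairs (m, k) with mk = n, which equals d(n). For n = 144, divisors are [1, 2, 3, 4, 6, 8, 9, 12, 16, 18, 24, 36, 48, 72, 144], so d(144) = 15.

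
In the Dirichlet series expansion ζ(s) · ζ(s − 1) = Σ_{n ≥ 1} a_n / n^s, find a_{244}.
σ(244) = 434

In the product (Σ m^0/m^s)(Σ k / k^s) = Σ (Σ_{d | n} d) / n^s, the coefficient of 1/n^s is σ(n) = Σ_{d | n} d. For n = 244, divisors are [1, 2, 4, 61, 122, 244]; summing: σ(244) = 434.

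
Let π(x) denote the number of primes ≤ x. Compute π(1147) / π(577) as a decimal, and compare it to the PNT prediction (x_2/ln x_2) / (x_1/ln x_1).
π(1147)/π(577) = 189/106 ≈ 1.7830;  PNT prediction ≈ 1.7940.

π(577) = 106 and π(1147) = 189, so π(1147)/π(577) ≈ 1.7830. The PNT-predicted ratio is (1147/ln(1147)) / (577/ln(577)) ≈ 1.7940. The two agree to within a few percent, as expected.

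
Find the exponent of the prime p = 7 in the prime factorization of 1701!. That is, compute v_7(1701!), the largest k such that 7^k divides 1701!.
v_7(1701!) = 281

Legendre's formula: v_p(n!) = Σ_{k ≥ 1} ⌊n / p^k⌋. For p = 7, n = 1701, the terms are:
  ⌊1701/7^1⌋ = ⌊1701/7⌋ = 243
  ⌊1701/7^2⌋ = ⌊1701/49⌋ = 34
  ⌊1701/7^3⌋ = ⌊1701/343⌋ = 4
(the next term ⌊1701/7^4⌋ = 0, terminating the sum). Summing: v_7(1701!) = 243 + 34 + 4 = 281.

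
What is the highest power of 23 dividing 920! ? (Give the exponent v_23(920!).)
v_23(920!) = 41

Legendre's formula: v_p(n!) = Σ_{k ≥ 1} ⌊n / p^k⌋. For p = 23, n = 920, the terms are:
  ⌊920/23^1⌋ = ⌊920/23⌋ = 40
  ⌊920/23^2⌋ = ⌊920/529⌋ = 1
(the next term ⌊920/23^3⌋ = 0, terminating the sum). Summing: v_23(920!) = 40 + 1 = 41.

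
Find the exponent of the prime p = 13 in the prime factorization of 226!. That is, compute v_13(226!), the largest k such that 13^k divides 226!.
v_13(226!) = 18

Legendre's formula: v_p(n!) = Σ_{k ≥ 1} ⌊n / p^k⌋. For p = 13, n = 226, the terms are:
  ⌊226/13^1⌋ = ⌊226/13⌋ = 17
  ⌊226/13^2⌋ = ⌊226/169⌋ = 1
(the next term ⌊226/13^3⌋ = 0, terminating the sum). Summing: v_13(226!) = 17 + 1 = 18.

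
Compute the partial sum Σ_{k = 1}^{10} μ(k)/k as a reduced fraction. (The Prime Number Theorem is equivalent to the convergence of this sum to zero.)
Σ μ(k)/k = 19/210

Values of μ(k) for 1 ≤ k ≤ 10: μ(1) = 1, μ(2) = -1, μ(3) = -1, μ(5) = -1, μ(6) = 1, μ(7) = -1, μ(10) = 1, with μ = 0 on non-squarefree integers. Summing μ(k)/k for k where μ(k) ≠ 0 gives 19/210 ≈ 0.0905. (PNT ⟺ this sum → 0 as n → ∞.)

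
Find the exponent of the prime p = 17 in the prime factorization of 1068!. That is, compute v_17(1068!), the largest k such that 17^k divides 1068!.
v_17(1068!) = 65

Legendre's formula: v_p(n!) = Σ_{k ≥ 1} ⌊n / p^k⌋. For p = 17, n = 1068, the terms are:
  ⌊1068/17^1⌋ = ⌊1068/17⌋ = 62
  ⌊1068/17^2⌋ = ⌊1068/289⌋ = 3
(the next term ⌊1068/17^3⌋ = 0, terminating the sum). Summing: v_17(1068!) = 62 + 3 = 65.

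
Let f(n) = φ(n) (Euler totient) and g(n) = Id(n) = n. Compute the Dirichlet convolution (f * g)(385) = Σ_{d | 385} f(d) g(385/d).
(φ * Id)(385) = 2457

Divisors of 385: [1, 5, 7, 11, 35, 55, 77, 385]. For each d | 385:
  d = 1: φ(1) · Id(385/1) = 1 · 385 = 385
  d = 5: φ(5) · Id(385/5) = 4 · 77 = 308
  d = 7: φ(7) · Id(385/7) = 6 · 55 = 330
  d = 11: φ(11) · Id(385/11) = 10 · 35 = 350
  d = 35: φ(35) · Id(385/35) = 24 · 11 = 264
  d = 55: φ(55) · Id(385/55) = 40 · 7 = 280
  d = 77: φ(77) · Id(385/77) = 60 · 5 = 300
  d = 385: φ(385) · Id(385/385) = 240 · 1 = 240
Summing: (φ * Id)(385) = 385 + 308 + 330 + 350 + 264 + 280 + 300 + 240 = 2457.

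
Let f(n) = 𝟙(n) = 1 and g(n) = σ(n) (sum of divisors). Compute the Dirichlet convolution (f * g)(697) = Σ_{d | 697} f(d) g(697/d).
(𝟙 * σ)(697) = 817

Divisors of 697: [1, 17, 41, 697]. For each d | 697:
  d = 1: 𝟙(1) · σ(697/1) = 1 · 756 = 756
  d = 17: 𝟙(17) · σ(697/17) = 1 · 42 = 42
  d = 41: 𝟙(41) · σ(697/41) = 1 · 18 = 18
  d = 697: 𝟙(697) · σ(697/697) = 1 · 1 = 1
Summing: (𝟙 * σ)(697) = 756 + 42 + 18 + 1 = 817.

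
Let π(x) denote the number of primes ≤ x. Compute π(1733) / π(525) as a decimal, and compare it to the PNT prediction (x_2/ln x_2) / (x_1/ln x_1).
π(1733)/π(525) = 270/99 ≈ 2.7273;  PNT prediction ≈ 2.7724.

π(525) = 99 and π(1733) = 270, so π(1733)/π(525) ≈ 2.7273. The PNT-predicted ratio is (1733/ln(1733)) / (525/ln(525)) ≈ 2.7724. The two agree to within a few percent, as expected.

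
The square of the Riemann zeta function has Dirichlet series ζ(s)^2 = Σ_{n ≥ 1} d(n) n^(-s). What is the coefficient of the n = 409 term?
d(409) = 2

ζ(s)^2 = (Σ 1/m^s)(Σ 1/k^s). The coefficient of 1/n^s in the product is the number of ordered pairs (m, k) with mk = n, which equals d(n). For n = 409, divisors are [1, 409], so d(409) = 2.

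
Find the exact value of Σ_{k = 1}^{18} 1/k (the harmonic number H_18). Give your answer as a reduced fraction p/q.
H_18 = 14274301/4084080

Direct summation: H_18 = 1 + 1/2 + ... + 1/18. The least common denominator is lcm(1, ..., 18) = 12252240; over this denominator the numerator is 12252240 + 6126120 + 4084080 + 3063060 + 2450448 + 2042040 + 1750320 + 1531530 + 1361360 + 1225224 + 1113840 + 1021020 + 942480 + 875160 + 816816 + 765765 + 720720 + 680680 = 42822903, so H_18 = 42822903/12252240; reducing by gcd(42822903, 12252240) = 3 gives 14274301/4084080 ≈ 3.49511. (The PNT-adjacent estimate ln(18) + γ ≈ 3.46759 matches within O(1/n).)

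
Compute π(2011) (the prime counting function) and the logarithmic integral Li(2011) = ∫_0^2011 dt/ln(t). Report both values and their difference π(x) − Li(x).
π(2011) = 305;  Li(2011) ≈ 316.26;  π(x) − Li(x) ≈ -11.26.

Direct count of primes ≤ 2011 gives π(2011) = 305. Numerical evaluation of the logarithmic integral gives Li(2011) ≈ 316.26. The difference π(x) − Li(x) ≈ -11.26 is typically negative for small/moderate x (Li(x) overestimates), though Littlewood's theorem shows this sign changes infinitely often.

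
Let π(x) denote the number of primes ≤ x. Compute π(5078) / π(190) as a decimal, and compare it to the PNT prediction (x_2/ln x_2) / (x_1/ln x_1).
π(5078)/π(190) = 678/42 ≈ 16.1429;  PNT prediction ≈ 16.4349.

π(190) = 42 and π(5078) = 678, so π(5078)/π(190) ≈ 16.1429. The PNT-predicted ratio is (5078/ln(5078)) / (190/ln(190)) ≈ 16.4349. The two agree to within a few percent, as expected.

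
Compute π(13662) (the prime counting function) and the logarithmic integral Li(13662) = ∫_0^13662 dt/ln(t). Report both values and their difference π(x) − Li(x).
π(13662) = 1613;  Li(13662) ≈ 1636.81;  π(x) − Li(x) ≈ -23.81.

Direct count of primes ≤ 13662 gives π(13662) = 1613. Numerical evaluation of the logarithmic integral gives Li(13662) ≈ 1636.81. The difference π(x) − Li(x) ≈ -23.81 is typically negative for small/moderate x (Li(x) overestimates), though Littlewood's theorem shows this sign changes infinitely often.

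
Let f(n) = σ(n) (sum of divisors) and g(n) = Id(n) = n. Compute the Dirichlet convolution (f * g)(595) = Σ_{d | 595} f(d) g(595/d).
(σ * Id)(595) = 5775

Divisors of 595: [1, 5, 7, 17, 35, 85, 119, 595]. For each d | 595:
  d = 1: σ(1) · Id(595/1) = 1 · 595 = 595
  d = 5: σ(5) · Id(595/5) = 6 · 119 = 714
  d = 7: σ(7) · Id(595/7) = 8 · 85 = 680
  d = 17: σ(17) · Id(595/17) = 18 · 35 = 630
  d = 35: σ(35) · Id(595/35) = 48 · 17 = 816
  d = 85: σ(85) · Id(595/85) = 108 · 7 = 756
  d = 119: σ(119) · Id(595/119) = 144 · 5 = 720
  d = 595: σ(595) · Id(595/595) = 864 · 1 = 864
Summing: (σ * Id)(595) = 595 + 714 + 680 + 630 + 816 + 756 + 720 + 864 = 5775.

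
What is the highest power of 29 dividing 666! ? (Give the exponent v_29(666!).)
v_29(666!) = 22

Legendre's formula: v_p(n!) = Σ_{k ≥ 1} ⌊n / p^k⌋. For p = 29, n = 666, the terms are:
  ⌊666/29^1⌋ = ⌊666/29⌋ = 22
(the next term ⌊666/29^2⌋ = 0, terminating the sum). Summing: v_29(666!) = 22 = 22.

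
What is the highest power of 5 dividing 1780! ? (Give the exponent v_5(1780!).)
v_5(1780!) = 443

Legendre's formula: v_p(n!) = Σ_{k ≥ 1} ⌊n / p^k⌋. For p = 5, n = 1780, the terms are:
  ⌊1780/5^1⌋ = ⌊1780/5⌋ = 356
  ⌊1780/5^2⌋ = ⌊1780/25⌋ = 71
  ⌊1780/5^3⌋ = ⌊1780/125⌋ = 14
  ⌊1780/5^4⌋ = ⌊1780/625⌋ = 2
(the next term ⌊1780/5^5⌋ = 0, terminating the sum). Summing: v_5(1780!) = 356 + 71 + 14 + 2 = 443.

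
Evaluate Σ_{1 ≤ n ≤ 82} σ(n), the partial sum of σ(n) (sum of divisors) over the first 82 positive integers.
Σ_{n ≤ 82} σ(n) = 5561

Compute σ(n) for each 1 ≤ n ≤ 82: σ(1) = 1, σ(2) = 3, σ(3) = 4, σ(4) = 7, σ(5) = 6, σ(6) = 12, σ(7) = 8, σ(8) = 15, σ(9) = 13, σ(10) = 18, σ(11) = 12, σ(12) = 28, σ(13) = 14, σ(14) = 24, σ(15) = 24, σ(16) = 31, σ(17) = 18, σ(18) = 39, σ(19) = 20, σ(20) = 42, σ(21) = 32, σ(22) = 36, σ(23) = 24, σ(24) = 60, σ(25) = 31, σ(26) = 42, σ(27) = 40, σ(28) = 56, σ(29) = 30, σ(30) = 72, σ(31) = 32, σ(32) = 63, σ(33) = 48, σ(34) = 54, σ(35) = 48, σ(36) = 91, σ(37) = 38, σ(38) = 60, σ(39) = 56, σ(40) = 90, σ(41) = 42, σ(42) = 96, σ(43) = 44, σ(44) = 84, σ(45) = 78, σ(46) = 72, σ(47) = 48, σ(48) = 124, σ(49) = 57, σ(50) = 93, σ(51) = 72, σ(52) = 98, σ(53) = 54, σ(54) = 120, σ(55) = 72, σ(56) = 120, σ(57) = 80, σ(58) = 90, σ(59) = 60, σ(60) = 168, σ(61) = 62, σ(62) = 96, σ(63) = 104, σ(64) = 127, σ(65) = 84, σ(66) = 144, σ(67) = 68, σ(68) = 126, σ(69) = 96, σ(70) = 144, σ(71) = 72, σ(72) = 195, σ(73) = 74, σ(74) = 114, σ(75) = 124, σ(76) = 140, σ(77) = 96, σ(78) = 168, σ(79) = 80, σ(80) = 186, σ(81) = 121, σ(82) = 126. Summing all 82 values: 5561. (Average order: Σ_{n ≤ x} σ(n) ~ (π²/12) x². For x = 82, (π²/12)·82² ≈ 5530.27.)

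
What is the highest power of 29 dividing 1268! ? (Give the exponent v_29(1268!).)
v_29(1268!) = 44

Legendre's formula: v_p(n!) = Σ_{k ≥ 1} ⌊n / p^k⌋. For p = 29, n = 1268, the terms are:
  ⌊1268/29^1⌋ = ⌊1268/29⌋ = 43
  ⌊1268/29^2⌋ = ⌊1268/841⌋ = 1
(the next term ⌊1268/29^3⌋ = 0, terminating the sum). Summing: v_29(1268!) = 43 + 1 = 44.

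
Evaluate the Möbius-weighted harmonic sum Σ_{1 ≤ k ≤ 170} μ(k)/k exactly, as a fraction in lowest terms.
Σ μ(k)/k = 976794744883260874795165001864511964953389627727401386703595517/962947420735983927056946215901134429196419130606213075415963491270

Values of μ(k) for 1 ≤ k ≤ 170: μ(1) = 1, μ(2) = -1, μ(3) = -1, μ(5) = -1, μ(6) = 1, μ(7) = -1, μ(10) = 1, μ(11) = -1, μ(13) = -1, μ(14) = 1, μ(15) = 1, μ(17) = -1, μ(19) = -1, μ(21) = 1, μ(22) = 1, μ(23) = -1, μ(26) = 1, μ(29) = -1, μ(30) = -1, μ(31) = -1, μ(33) = 1, μ(34) = 1, μ(35) = 1, μ(37) = -1, μ(38) = 1, μ(39) = 1, μ(41) = -1, μ(42) = -1, μ(43) = -1, μ(46) = 1, μ(47) = -1, μ(51) = 1, μ(53) = -1, μ(55) = 1, μ(57) = 1, μ(58) = 1, μ(59) = -1, μ(61) = -1, μ(62) = 1, μ(65) = 1, μ(66) = -1, μ(67) = -1, μ(69) = 1, μ(70) = -1, μ(71) = -1, μ(73) = -1, μ(74) = 1, μ(77) = 1, μ(78) = -1, μ(79) = -1, μ(82) = 1, μ(83) = -1, μ(85) = 1, μ(86) = 1, μ(87) = 1, μ(89) = -1, μ(91) = 1, μ(93) = 1, μ(94) = 1, μ(95) = 1, μ(97) = -1, μ(101) = -1, μ(102) = -1, μ(103) = -1, μ(105) = -1, μ(106) = 1, μ(107) = -1, μ(109) = -1, μ(110) = -1, μ(111) = 1, μ(113) = -1, μ(114) = -1, μ(115) = 1, μ(118) = 1, μ(119) = 1, μ(122) = 1, μ(123) = 1, μ(127) = -1, μ(129) = 1, μ(130) = -1, μ(131) = -1, μ(133) = 1, μ(134) = 1, μ(137) = -1, μ(138) = -1, μ(139) = -1, μ(141) = 1, μ(142) = 1, μ(143) = 1, μ(145) = 1, μ(146) = 1, μ(149) = -1, μ(151) = -1, μ(154) = -1, μ(155) = 1, μ(157) = -1, μ(158) = 1, μ(159) = 1, μ(161) = 1, μ(163) = -1, μ(165) = -1, μ(166) = 1, μ(167) = -1, μ(170) = -1, with μ = 0 on non-squarefree integers. Summing μ(k)/k for k where μ(k) ≠ 0 gives 976794744883260874795165001864511964953389627727401386703595517/962947420735983927056946215901134429196419130606213075415963491270 ≈ 0.0010. (PNT ⟺ this sum → 0 as n → ∞.)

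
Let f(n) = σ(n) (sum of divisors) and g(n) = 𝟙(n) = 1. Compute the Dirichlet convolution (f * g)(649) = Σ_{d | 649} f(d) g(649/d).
(σ * 𝟙)(649) = 793

Divisors of 649: [1, 11, 59, 649]. For each d | 649:
  d = 1: σ(1) · 𝟙(649/1) = 1 · 1 = 1
  d = 11: σ(11) · 𝟙(649/11) = 12 · 1 = 12
  d = 59: σ(59) · 𝟙(649/59) = 60 · 1 = 60
  d = 649: σ(649) · 𝟙(649/649) = 720 · 1 = 720
Summing: (σ * 𝟙)(649) = 1 + 12 + 60 + 720 = 793.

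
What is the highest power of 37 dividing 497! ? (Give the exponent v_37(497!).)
v_37(497!) = 13

Legendre's formula: v_p(n!) = Σ_{k ≥ 1} ⌊n / p^k⌋. For p = 37, n = 497, the terms are:
  ⌊497/37^1⌋ = ⌊497/37⌋ = 13
(the next term ⌊497/37^2⌋ = 0, terminating the sum). Summing: v_37(497!) = 13 = 13.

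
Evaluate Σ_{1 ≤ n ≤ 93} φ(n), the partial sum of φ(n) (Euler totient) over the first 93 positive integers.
Σ_{n ≤ 93} φ(n) = 2656

Compute φ(n) for each 1 ≤ n ≤ 93: φ(1) = 1, φ(2) = 1, φ(3) = 2, φ(4) = 2, φ(5) = 4, φ(6) = 2, φ(7) = 6, φ(8) = 4, φ(9) = 6, φ(10) = 4, φ(11) = 10, φ(12) = 4, φ(13) = 12, φ(14) = 6, φ(15) = 8, φ(16) = 8, φ(17) = 16, φ(18) = 6, φ(19) = 18, φ(20) = 8, φ(21) = 12, φ(22) = 10, φ(23) = 22, φ(24) = 8, φ(25) = 20, φ(26) = 12, φ(27) = 18, φ(28) = 12, φ(29) = 28, φ(30) = 8, φ(31) = 30, φ(32) = 16, φ(33) = 20, φ(34) = 16, φ(35) = 24, φ(36) = 12, φ(37) = 36, φ(38) = 18, φ(39) = 24, φ(40) = 16, φ(41) = 40, φ(42) = 12, φ(43) = 42, φ(44) = 20, φ(45) = 24, φ(46) = 22, φ(47) = 46, φ(48) = 16, φ(49) = 42, φ(50) = 20, φ(51) = 32, φ(52) = 24, φ(53) = 52, φ(54) = 18, φ(55) = 40, φ(56) = 24, φ(57) = 36, φ(58) = 28, φ(59) = 58, φ(60) = 16, φ(61) = 60, φ(62) = 30, φ(63) = 36, φ(64) = 32, φ(65) = 48, φ(66) = 20, φ(67) = 66, φ(68) = 32, φ(69) = 44, φ(70) = 24, φ(71) = 70, φ(72) = 24, φ(73) = 72, φ(74) = 36, φ(75) = 40, φ(76) = 36, φ(77) = 60, φ(78) = 24, φ(79) = 78, φ(80) = 32, φ(81) = 54, φ(82) = 40, φ(83) = 82, φ(84) = 24, φ(85) = 64, φ(86) = 42, φ(87) = 56, φ(88) = 40, φ(89) = 88, φ(90) = 24, φ(91) = 72, φ(92) = 44, φ(93) = 60. Summing all 93 values: 2656. (Average order: Σ_{n ≤ x} φ(n) ~ (3/π²) x². For x = 93, (3/π²)·93² ≈ 2628.98.)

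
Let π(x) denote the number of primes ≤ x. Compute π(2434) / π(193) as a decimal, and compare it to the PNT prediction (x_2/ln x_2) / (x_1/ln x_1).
π(2434)/π(193) = 360/44 ≈ 8.1818;  PNT prediction ≈ 8.5119.

π(193) = 44 and π(2434) = 360, so π(2434)/π(193) ≈ 8.1818. The PNT-predicted ratio is (2434/ln(2434)) / (193/ln(193)) ≈ 8.5119. The two agree to within a few percent, as expected.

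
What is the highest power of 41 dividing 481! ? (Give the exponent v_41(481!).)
v_41(481!) = 11

Legendre's formula: v_p(n!) = Σ_{k ≥ 1} ⌊n / p^k⌋. For p = 41, n = 481, the terms are:
  ⌊481/41^1⌋ = ⌊481/41⌋ = 11
(the next term ⌊481/41^2⌋ = 0, terminating the sum). Summing: v_41(481!) = 11 = 11.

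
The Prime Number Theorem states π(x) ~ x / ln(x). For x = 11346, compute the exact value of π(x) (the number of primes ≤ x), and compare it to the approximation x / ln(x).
π(11346) = 1370;  x/ln(x) ≈ 1215.21;  relative error ≈ 11.30%.

Directly count primes up to 11346: π(11346) = 1370. The PNT approximation gives 11346/ln(11346) ≈ 11346/9.33662 ≈ 1215.21. Relative error (π(x) − x/ln(x)) / π(x) ≈ 11.30%; the approximation is known to undercount slightly (Li(x) is a better estimate).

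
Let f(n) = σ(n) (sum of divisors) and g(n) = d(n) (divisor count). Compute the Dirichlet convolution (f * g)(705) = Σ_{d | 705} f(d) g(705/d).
(σ * d)(705) = 2400

Divisors of 705: [1, 3, 5, 15, 47, 141, 235, 705]. For each d | 705:
  d = 1: σ(1) · d(705/1) = 1 · 8 = 8
  d = 3: σ(3) · d(705/3) = 4 · 4 = 16
  d = 5: σ(5) · d(705/5) = 6 · 4 = 24
  d = 15: σ(15) · d(705/15) = 24 · 2 = 48
  d = 47: σ(47) · d(705/47) = 48 · 4 = 192
  d = 141: σ(141) · d(705/141) = 192 · 2 = 384
  d = 235: σ(235) · d(705/235) = 288 · 2 = 576
  d = 705: σ(705) · d(705/705) = 1152 · 1 = 1152
Summing: (σ * d)(705) = 8 + 16 + 24 + 48 + 192 + 384 + 576 + 1152 = 2400.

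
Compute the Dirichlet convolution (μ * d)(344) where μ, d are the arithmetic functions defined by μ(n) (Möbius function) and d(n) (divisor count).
(μ * d)(344) = 1

Divisors of 344: [1, 2, 4, 8, 43, 86, 172, 344]. For each d | 344:
  d = 1: μ(1) · d(344/1) = 1 · 8 = 8
  d = 2: μ(2) · d(344/2) = -1 · 6 = -6
  d = 4: μ(4) · d(344/4) = 0 · 4 = 0
  d = 8: μ(8) · d(344/8) = 0 · 2 = 0
  d = 43: μ(43) · d(344/43) = -1 · 4 = -4
  d = 86: μ(86) · d(344/86) = 1 · 3 = 3
  d = 172: μ(172) · d(344/172) = 0 · 2 = 0
  d = 344: μ(344) · d(344/344) = 0 · 1 = 0
Summing: (μ * d)(344) = 8 + -6 + 0 + 0 + -4 + 3 + 0 + 0 = 1.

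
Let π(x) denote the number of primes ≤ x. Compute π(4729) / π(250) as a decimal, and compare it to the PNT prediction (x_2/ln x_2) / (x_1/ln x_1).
π(4729)/π(250) = 638/53 ≈ 12.0377;  PNT prediction ≈ 12.3435.

π(250) = 53 and π(4729) = 638, so π(4729)/π(250) ≈ 12.0377. The PNT-predicted ratio is (4729/ln(4729)) / (250/ln(250)) ≈ 12.3435. The two agree to within a few percent, as expected.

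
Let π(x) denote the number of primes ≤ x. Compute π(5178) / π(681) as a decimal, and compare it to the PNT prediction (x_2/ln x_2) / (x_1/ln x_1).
π(5178)/π(681) = 689/123 ≈ 5.6016;  PNT prediction ≈ 5.7999.

π(681) = 123 and π(5178) = 689, so π(5178)/π(681) ≈ 5.6016. The PNT-predicted ratio is (5178/ln(5178)) / (681/ln(681)) ≈ 5.7999. The two agree to within a few percent, as expected.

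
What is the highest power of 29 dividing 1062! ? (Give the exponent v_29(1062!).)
v_29(1062!) = 37

Legendre's formula: v_p(n!) = Σ_{k ≥ 1} ⌊n / p^k⌋. For p = 29, n = 1062, the terms are:
  ⌊1062/29^1⌋ = ⌊1062/29⌋ = 36
  ⌊1062/29^2⌋ = ⌊1062/841⌋ = 1
(the next term ⌊1062/29^3⌋ = 0, terminating the sum). Summing: v_29(1062!) = 36 + 1 = 37.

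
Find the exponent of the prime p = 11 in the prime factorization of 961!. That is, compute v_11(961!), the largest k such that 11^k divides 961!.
v_11(961!) = 94

Legendre's formula: v_p(n!) = Σ_{k ≥ 1} ⌊n / p^k⌋. For p = 11, n = 961, the terms are:
  ⌊961/11^1⌋ = ⌊961/11⌋ = 87
  ⌊961/11^2⌋ = ⌊961/121⌋ = 7
(the next term ⌊961/11^3⌋ = 0, terminating the sum). Summing: v_11(961!) = 87 + 7 = 94.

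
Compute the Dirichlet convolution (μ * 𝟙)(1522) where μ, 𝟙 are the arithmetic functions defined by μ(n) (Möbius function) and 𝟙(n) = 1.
(μ * 𝟙)(1522) = 0

Divisors of 1522: [1, 2, 761, 1522]. For each d | 1522:
  d = 1: μ(1) · 𝟙(1522/1) = 1 · 1 = 1
  d = 2: μ(2) · 𝟙(1522/2) = -1 · 1 = -1
  d = 761: μ(761) · 𝟙(1522/761) = -1 · 1 = -1
  d = 1522: μ(1522) · 𝟙(1522/1522) = 1 · 1 = 1
Summing: (μ * 𝟙)(1522) = 1 + -1 + -1 + 1 = 0.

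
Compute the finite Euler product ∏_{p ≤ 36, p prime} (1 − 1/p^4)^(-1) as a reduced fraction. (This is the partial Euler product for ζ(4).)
∏ = 44480956869217573792253389310087/41097743855049154662236160000000

The primes p ≤ 36 are [2, 3, 5, 7, 11, 13, 17, 19, 23, 29, 31]. For each prime, (1 − 1/p^4)^(-1) = p^4 / (p^4 − 1). The product is (1 − 1/2^4)^(-1), (1 − 1/3^4)^(-1), (1 − 1/5^4)^(-1), (1 − 1/7^4)^(-1), (1 − 1/11^4)^(-1), (1 − 1/13^4)^(-1), (1 − 1/17^4)^(-1), (1 − 1/19^4)^(-1), (1 − 1/23^4)^(-1), (1 − 1/29^4)^(-1), (1 − 1/31^4)^(-1) = ∏ p^4 / (p^4 − 1) = 44480956869217573792253389310087/41097743855049154662236160000000.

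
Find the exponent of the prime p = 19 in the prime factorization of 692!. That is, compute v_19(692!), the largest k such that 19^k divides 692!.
v_19(692!) = 37

Legendre's formula: v_p(n!) = Σ_{k ≥ 1} ⌊n / p^k⌋. For p = 19, n = 692, the terms are:
  ⌊692/19^1⌋ = ⌊692/19⌋ = 36
  ⌊692/19^2⌋ = ⌊692/361⌋ = 1
(the next term ⌊692/19^3⌋ = 0, terminating the sum). Summing: v_19(692!) = 36 + 1 = 37.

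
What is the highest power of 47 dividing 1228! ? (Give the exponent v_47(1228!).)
v_47(1228!) = 26

Legendre's formula: v_p(n!) = Σ_{k ≥ 1} ⌊n / p^k⌋. For p = 47, n = 1228, the terms are:
  ⌊1228/47^1⌋ = ⌊1228/47⌋ = 26
(the next term ⌊1228/47^2⌋ = 0, terminating the sum). Summing: v_47(1228!) = 26 = 26.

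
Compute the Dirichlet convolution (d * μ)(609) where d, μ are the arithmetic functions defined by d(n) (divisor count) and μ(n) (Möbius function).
(d * μ)(609) = 1

Divisors of 609: [1, 3, 7, 21, 29, 87, 203, 609]. For each d | 609:
  d = 1: d(1) · μ(609/1) = 1 · -1 = -1
  d = 3: d(3) · μ(609/3) = 2 · 1 = 2
  d = 7: d(7) · μ(609/7) = 2 · 1 = 2
  d = 21: d(21) · μ(609/21) = 4 · -1 = -4
  d = 29: d(29) · μ(609/29) = 2 · 1 = 2
  d = 87: d(87) · μ(609/87) = 4 · -1 = -4
  d = 203: d(203) · μ(609/203) = 4 · -1 = -4
  d = 609: d(609) · μ(609/609) = 8 · 1 = 8
Summing: (d * μ)(609) = -1 + 2 + 2 + -4 + 2 + -4 + -4 + 8 = 1.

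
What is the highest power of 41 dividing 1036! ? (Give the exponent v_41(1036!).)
v_41(1036!) = 25

Legendre's formula: v_p(n!) = Σ_{k ≥ 1} ⌊n / p^k⌋. For p = 41, n = 1036, the terms are:
  ⌊1036/41^1⌋ = ⌊1036/41⌋ = 25
(the next term ⌊1036/41^2⌋ = 0, terminating the sum). Summing: v_41(1036!) = 25 = 25.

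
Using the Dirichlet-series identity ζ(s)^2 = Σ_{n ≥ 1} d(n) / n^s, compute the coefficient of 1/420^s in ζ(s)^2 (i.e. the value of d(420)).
d(420) = 24

ζ(s)^2 = (Σ 1/m^s)(Σ 1/k^s). The coefficient of 1/n^s in the product is the number of ordered pairs (m, k) with mk = n, which equals d(n). For n = 420, divisors are [1, 2, 3, 4, 5, 6, 7, 10, 12, 14, 15, 20, 21, 28, 30, 35, 42, 60, 70, 84, 105, 140, 210, 420], so d(420) = 24.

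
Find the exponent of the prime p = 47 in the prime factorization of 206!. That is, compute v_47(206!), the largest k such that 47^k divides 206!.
v_47(206!) = 4

Legendre's formula: v_p(n!) = Σ_{k ≥ 1} ⌊n / p^k⌋. For p = 47, n = 206, the terms are:
  ⌊206/47^1⌋ = ⌊206/47⌋ = 4
(the next term ⌊206/47^2⌋ = 0, terminating the sum). Summing: v_47(206!) = 4 = 4.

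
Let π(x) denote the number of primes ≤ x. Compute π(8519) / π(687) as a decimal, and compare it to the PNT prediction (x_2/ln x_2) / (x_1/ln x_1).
π(8519)/π(687) = 1061/124 ≈ 8.5565;  PNT prediction ≈ 8.9505.

π(687) = 124 and π(8519) = 1061, so π(8519)/π(687) ≈ 8.5565. The PNT-predicted ratio is (8519/ln(8519)) / (687/ln(687)) ≈ 8.9505. The two agree to within a few percent, as expected.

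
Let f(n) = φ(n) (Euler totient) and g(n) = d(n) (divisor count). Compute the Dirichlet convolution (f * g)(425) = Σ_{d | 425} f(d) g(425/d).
(φ * d)(425) = 558

Divisors of 425: [1, 5, 17, 25, 85, 425]. For each d | 425:
  d = 1: φ(1) · d(425/1) = 1 · 6 = 6
  d = 5: φ(5) · d(425/5) = 4 · 4 = 16
  d = 17: φ(17) · d(425/17) = 16 · 3 = 48
  d = 25: φ(25) · d(425/25) = 20 · 2 = 40
  d = 85: φ(85) · d(425/85) = 64 · 2 = 128
  d = 425: φ(425) · d(425/425) = 320 · 1 = 320
Summing: (φ * d)(425) = 6 + 16 + 48 + 40 + 128 + 320 = 558.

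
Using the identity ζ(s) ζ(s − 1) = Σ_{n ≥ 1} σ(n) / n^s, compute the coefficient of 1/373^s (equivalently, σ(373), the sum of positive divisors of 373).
σ(373) = 374

In the product (Σ m^0/m^s)(Σ k / k^s) = Σ (Σ_{d | n} d) / n^s, the coefficient of 1/n^s is σ(n) = Σ_{d | n} d. For n = 373, divisors are [1, 373]; summing: σ(373) = 374.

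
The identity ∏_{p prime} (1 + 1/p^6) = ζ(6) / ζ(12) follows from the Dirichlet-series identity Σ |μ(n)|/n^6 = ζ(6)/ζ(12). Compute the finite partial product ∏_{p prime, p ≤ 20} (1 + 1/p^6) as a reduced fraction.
∏ = 10322827120806625262196014218/10149346788166965945179821977

The primes p ≤ 20 are [2, 3, 5, 7, 11, 13, 17, 19]. For each, (1 + 1/p^6) = (p^6 + 1)/p^6. Multiplying these fractions over p ∈ [2, 3, 5, 7, 11, 13, 17, 19] gives 10322827120806625262196014218/10149346788166965945179821977. (In the limit P → ∞ this tends to ζ(6)/ζ(12).)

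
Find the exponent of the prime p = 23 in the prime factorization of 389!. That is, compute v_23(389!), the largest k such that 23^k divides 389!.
v_23(389!) = 16

Legendre's formula: v_p(n!) = Σ_{k ≥ 1} ⌊n / p^k⌋. For p = 23, n = 389, the terms are:
  ⌊389/23^1⌋ = ⌊389/23⌋ = 16
(the next term ⌊389/23^2⌋ = 0, terminating the sum). Summing: v_23(389!) = 16 = 16.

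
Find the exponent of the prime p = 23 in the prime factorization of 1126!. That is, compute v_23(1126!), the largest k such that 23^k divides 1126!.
v_23(1126!) = 50

Legendre's formula: v_p(n!) = Σ_{k ≥ 1} ⌊n / p^k⌋. For p = 23, n = 1126, the terms are:
  ⌊1126/23^1⌋ = ⌊1126/23⌋ = 48
  ⌊1126/23^2⌋ = ⌊1126/529⌋ = 2
(the next term ⌊1126/23^3⌋ = 0, terminating the sum). Summing: v_23(1126!) = 48 + 2 = 50.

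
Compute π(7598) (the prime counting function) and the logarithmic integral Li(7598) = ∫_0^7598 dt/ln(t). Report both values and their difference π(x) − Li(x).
π(7598) = 965;  Li(7598) ≈ 981.56;  π(x) − Li(x) ≈ -16.56.

Direct count of primes ≤ 7598 gives π(7598) = 965. Numerical evaluation of the logarithmic integral gives Li(7598) ≈ 981.56. The difference π(x) − Li(x) ≈ -16.56 is typically negative for small/moderate x (Li(x) overestimates), though Littlewood's theorem shows this sign changes infinitely often.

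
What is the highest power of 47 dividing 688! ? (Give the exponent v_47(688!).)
v_47(688!) = 14

Legendre's formula: v_p(n!) = Σ_{k ≥ 1} ⌊n / p^k⌋. For p = 47, n = 688, the terms are:
  ⌊688/47^1⌋ = ⌊688/47⌋ = 14
(the next term ⌊688/47^2⌋ = 0, terminating the sum). Summing: v_47(688!) = 14 = 14.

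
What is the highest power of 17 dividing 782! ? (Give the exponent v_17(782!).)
v_17(782!) = 48

Legendre's formula: v_p(n!) = Σ_{k ≥ 1} ⌊n / p^k⌋. For p = 17, n = 782, the terms are:
  ⌊782/17^1⌋ = ⌊782/17⌋ = 46
  ⌊782/17^2⌋ = ⌊782/289⌋ = 2
(the next term ⌊782/17^3⌋ = 0, terminating the sum). Summing: v_17(782!) = 46 + 2 = 48.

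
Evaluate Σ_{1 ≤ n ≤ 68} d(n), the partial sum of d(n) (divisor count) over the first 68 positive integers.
Σ_{n ≤ 68} d(n) = 300

Compute d(n) for each 1 ≤ n ≤ 68: d(1) = 1, d(2) = 2, d(3) = 2, d(4) = 3, d(5) = 2, d(6) = 4, d(7) = 2, d(8) = 4, d(9) = 3, d(10) = 4, d(11) = 2, d(12) = 6, d(13) = 2, d(14) = 4, d(15) = 4, d(16) = 5, d(17) = 2, d(18) = 6, d(19) = 2, d(20) = 6, d(21) = 4, d(22) = 4, d(23) = 2, d(24) = 8, d(25) = 3, d(26) = 4, d(27) = 4, d(28) = 6, d(29) = 2, d(30) = 8, d(31) = 2, d(32) = 6, d(33) = 4, d(34) = 4, d(35) = 4, d(36) = 9, d(37) = 2, d(38) = 4, d(39) = 4, d(40) = 8, d(41) = 2, d(42) = 8, d(43) = 2, d(44) = 6, d(45) = 6, d(46) = 4, d(47) = 2, d(48) = 10, d(49) = 3, d(50) = 6, d(51) = 4, d(52) = 6, d(53) = 2, d(54) = 8, d(55) = 4, d(56) = 8, d(57) = 4, d(58) = 4, d(59) = 2, d(60) = 12, d(61) = 2, d(62) = 4, d(63) = 6, d(64) = 7, d(65) = 4, d(66) = 8, d(67) = 2, d(68) = 6. Summing all 68 values: 300. (Dirichlet's divisor formula: Σ_{n ≤ x} d(n) = x ln(x) + (2γ − 1) x + O(√x). For x = 68, the asymptotic estimate is ≈ 297.43.)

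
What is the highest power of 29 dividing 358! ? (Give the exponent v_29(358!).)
v_29(358!) = 12

Legendre's formula: v_p(n!) = Σ_{k ≥ 1} ⌊n / p^k⌋. For p = 29, n = 358, the terms are:
  ⌊358/29^1⌋ = ⌊358/29⌋ = 12
(the next term ⌊358/29^2⌋ = 0, terminating the sum). Summing: v_29(358!) = 12 = 12.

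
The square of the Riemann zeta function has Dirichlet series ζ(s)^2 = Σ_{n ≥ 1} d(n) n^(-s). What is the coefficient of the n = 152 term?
d(152) = 8

ζ(s)^2 = (Σ 1/m^s)(Σ 1/k^s). The coefficient of 1/n^s in the product is the number of ordered pairs (m, k) with mk = n, which equals d(n). For n = 152, divisors are [1, 2, 4, 8, 19, 38, 76, 152], so d(152) = 8.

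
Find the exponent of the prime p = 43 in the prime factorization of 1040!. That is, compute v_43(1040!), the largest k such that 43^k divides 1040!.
v_43(1040!) = 24

Legendre's formula: v_p(n!) = Σ_{k ≥ 1} ⌊n / p^k⌋. For p = 43, n = 1040, the terms are:
  ⌊1040/43^1⌋ = ⌊1040/43⌋ = 24
(the next term ⌊1040/43^2⌋ = 0, terminating the sum). Summing: v_43(1040!) = 24 = 24.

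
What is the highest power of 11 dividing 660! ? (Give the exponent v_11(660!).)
v_11(660!) = 65

Legendre's formula: v_p(n!) = Σ_{k ≥ 1} ⌊n / p^k⌋. For p = 11, n = 660, the terms are:
  ⌊660/11^1⌋ = ⌊660/11⌋ = 60
  ⌊660/11^2⌋ = ⌊660/121⌋ = 5
(the next term ⌊660/11^3⌋ = 0, terminating the sum). Summing: v_11(660!) = 60 + 5 = 65.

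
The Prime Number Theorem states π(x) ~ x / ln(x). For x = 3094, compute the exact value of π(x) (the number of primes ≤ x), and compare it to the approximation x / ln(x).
π(3094) = 442;  x/ln(x) ≈ 384.96;  relative error ≈ 12.91%.

Directly count primes up to 3094: π(3094) = 442. The PNT approximation gives 3094/ln(3094) ≈ 3094/8.03722 ≈ 384.96. Relative error (π(x) − x/ln(x)) / π(x) ≈ 12.91%; the approximation is known to undercount slightly (Li(x) is a better estimate).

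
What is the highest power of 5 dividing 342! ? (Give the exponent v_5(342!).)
v_5(342!) = 83

Legendre's formula: v_p(n!) = Σ_{k ≥ 1} ⌊n / p^k⌋. For p = 5, n = 342, the terms are:
  ⌊342/5^1⌋ = ⌊342/5⌋ = 68
  ⌊342/5^2⌋ = ⌊342/25⌋ = 13
  ⌊342/5^3⌋ = ⌊342/125⌋ = 2
(the next term ⌊342/5^4⌋ = 0, terminating the sum). Summing: v_5(342!) = 68 + 13 + 2 = 83.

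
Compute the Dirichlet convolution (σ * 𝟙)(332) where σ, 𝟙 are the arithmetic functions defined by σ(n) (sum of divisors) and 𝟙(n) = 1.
(σ * 𝟙)(332) = 935

Divisors of 332: [1, 2, 4, 83, 166, 332]. For each d | 332:
  d = 1: σ(1) · 𝟙(332/1) = 1 · 1 = 1
  d = 2: σ(2) · 𝟙(332/2) = 3 · 1 = 3
  d = 4: σ(4) · 𝟙(332/4) = 7 · 1 = 7
  d = 83: σ(83) · 𝟙(332/83) = 84 · 1 = 84
  d = 166: σ(166) · 𝟙(332/166) = 252 · 1 = 252
  d = 332: σ(332) · 𝟙(332/332) = 588 · 1 = 588
Summing: (σ * 𝟙)(332) = 1 + 3 + 7 + 84 + 252 + 588 = 935.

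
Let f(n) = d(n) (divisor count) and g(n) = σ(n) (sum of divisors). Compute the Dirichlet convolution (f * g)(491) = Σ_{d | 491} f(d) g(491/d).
(d * σ)(491) = 494

Divisors of 491: [1, 491]. For each d | 491:
  d = 1: d(1) · σ(491/1) = 1 · 492 = 492
  d = 491: d(491) · σ(491/491) = 2 · 1 = 2
Summing: (d * σ)(491) = 492 + 2 = 494.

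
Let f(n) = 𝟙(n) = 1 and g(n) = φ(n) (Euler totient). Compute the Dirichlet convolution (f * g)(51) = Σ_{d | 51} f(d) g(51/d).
(𝟙 * φ)(51) = 51

Divisors of 51: [1, 3, 17, 51]. For each d | 51:
  d = 1: 𝟙(1) · φ(51/1) = 1 · 32 = 32
  d = 3: 𝟙(3) · φ(51/3) = 1 · 16 = 16
  d = 17: 𝟙(17) · φ(51/17) = 1 · 2 = 2
  d = 51: 𝟙(51) · φ(51/51) = 1 · 1 = 1
Summing: (𝟙 * φ)(51) = 32 + 16 + 2 + 1 = 51.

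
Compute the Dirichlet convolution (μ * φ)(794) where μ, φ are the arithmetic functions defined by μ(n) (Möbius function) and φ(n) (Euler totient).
(μ * φ)(794) = 0

Divisors of 794: [1, 2, 397, 794]. For each d | 794:
  d = 1: μ(1) · φ(794/1) = 1 · 396 = 396
  d = 2: μ(2) · φ(794/2) = -1 · 396 = -396
  d = 397: μ(397) · φ(794/397) = -1 · 1 = -1
  d = 794: μ(794) · φ(794/794) = 1 · 1 = 1
Summing: (μ * φ)(794) = 396 + -396 + -1 + 1 = 0.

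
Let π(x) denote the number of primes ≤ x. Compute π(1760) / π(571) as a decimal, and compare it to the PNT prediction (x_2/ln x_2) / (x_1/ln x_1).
π(1760)/π(571) = 274/105 ≈ 2.6095;  PNT prediction ≈ 2.6180.

π(571) = 105 and π(1760) = 274, so π(1760)/π(571) ≈ 2.6095. The PNT-predicted ratio is (1760/ln(1760)) / (571/ln(571)) ≈ 2.6180. The two agree to within a few percent, as expected.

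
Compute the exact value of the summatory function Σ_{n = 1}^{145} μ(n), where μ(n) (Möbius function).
Σ_{n ≤ 145} μ(n) = 0

Compute μ(n) for each 1 ≤ n ≤ 145: μ(1) = 1, μ(2) = -1, μ(3) = -1, μ(4) = 0, μ(5) = -1, μ(6) = 1, μ(7) = -1, μ(8) = 0, μ(9) = 0, μ(10) = 1, μ(11) = -1, μ(12) = 0, μ(13) = -1, μ(14) = 1, μ(15) = 1, μ(16) = 0, μ(17) = -1, μ(18) = 0, μ(19) = -1, μ(20) = 0, μ(21) = 1, μ(22) = 1, μ(23) = -1, μ(24) = 0, μ(25) = 0, μ(26) = 1, μ(27) = 0, μ(28) = 0, μ(29) = -1, μ(30) = -1, μ(31) = -1, μ(32) = 0, μ(33) = 1, μ(34) = 1, μ(35) = 1, μ(36) = 0, μ(37) = -1, μ(38) = 1, μ(39) = 1, μ(40) = 0, μ(41) = -1, μ(42) = -1, μ(43) = -1, μ(44) = 0, μ(45) = 0, μ(46) = 1, μ(47) = -1, μ(48) = 0, μ(49) = 0, μ(50) = 0, μ(51) = 1, μ(52) = 0, μ(53) = -1, μ(54) = 0, μ(55) = 1, μ(56) = 0, μ(57) = 1, μ(58) = 1, μ(59) = -1, μ(60) = 0, μ(61) = -1, μ(62) = 1, μ(63) = 0, μ(64) = 0, μ(65) = 1, μ(66) = -1, μ(67) = -1, μ(68) = 0, μ(69) = 1, μ(70) = -1, μ(71) = -1, μ(72) = 0, μ(73) = -1, μ(74) = 1, μ(75) = 0, μ(76) = 0, μ(77) = 1, μ(78) = -1, μ(79) = -1, μ(80) = 0, μ(81) = 0, μ(82) = 1, μ(83) = -1, μ(84) = 0, μ(85) = 1, μ(86) = 1, μ(87) = 1, μ(88) = 0, μ(89) = -1, μ(90) = 0, μ(91) = 1, μ(92) = 0, μ(93) = 1, μ(94) = 1, μ(95) = 1, μ(96) = 0, μ(97) = -1, μ(98) = 0, μ(99) = 0, μ(100) = 0, μ(101) = -1, μ(102) = -1, μ(103) = -1, μ(104) = 0, μ(105) = -1, μ(106) = 1, μ(107) = -1, μ(108) = 0, μ(109) = -1, μ(110) = -1, μ(111) = 1, μ(112) = 0, μ(113) = -1, μ(114) = -1, μ(115) = 1, μ(116) = 0, μ(117) = 0, μ(118) = 1, μ(119) = 1, μ(120) = 0, μ(121) = 0, μ(122) = 1, μ(123) = 1, μ(124) = 0, μ(125) = 0, μ(126) = 0, μ(127) = -1, μ(128) = 0, μ(129) = 1, μ(130) = -1, μ(131) = -1, μ(132) = 0, μ(133) = 1, μ(134) = 1, μ(135) = 0, μ(136) = 0, μ(137) = -1, μ(138) = -1, μ(139) = -1, μ(140) = 0, μ(141) = 1, μ(142) = 1, μ(143) = 1, μ(144) = 0, μ(145) = 1. Summing all 145 values: 0. (Mertens function M(x) = Σ_{n ≤ x} μ(n); on average M(x) should be small (PNT ⟺ M(x) = o(x)).)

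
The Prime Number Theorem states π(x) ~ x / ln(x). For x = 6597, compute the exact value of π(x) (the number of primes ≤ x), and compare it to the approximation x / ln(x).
π(6597) = 852;  x/ln(x) ≈ 750.14;  relative error ≈ 11.96%.

Directly count primes up to 6597: π(6597) = 852. The PNT approximation gives 6597/ln(6597) ≈ 6597/8.79437 ≈ 750.14. Relative error (π(x) − x/ln(x)) / π(x) ≈ 11.96%; the approximation is known to undercount slightly (Li(x) is a better estimate).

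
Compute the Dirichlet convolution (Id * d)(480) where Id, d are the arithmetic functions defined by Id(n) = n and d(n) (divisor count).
(Id * d)(480) = 4200

Divisors of 480: [1, 2, 3, 4, 5, 6, 8, 10, 12, 15, 16, 20, 24, 30, 32, 40, 48, 60, 80, 96, 120, 160, 240, 480]. For each d | 480:
  d = 1: Id(1) · d(480/1) = 1 · 24 = 24
  d = 2: Id(2) · d(480/2) = 2 · 20 = 40
  d = 3: Id(3) · d(480/3) = 3 · 12 = 36
  d = 4: Id(4) · d(480/4) = 4 · 16 = 64
  d = 5: Id(5) · d(480/5) = 5 · 12 = 60
  d = 6: Id(6) · d(480/6) = 6 · 10 = 60
  d = 8: Id(8) · d(480/8) = 8 · 12 = 96
  d = 10: Id(10) · d(480/10) = 10 · 10 = 100
  d = 12: Id(12) · d(480/12) = 12 · 8 = 96
  d = 15: Id(15) · d(480/15) = 15 · 6 = 90
  d = 16: Id(16) · d(480/16) = 16 · 8 = 128
  d = 20: Id(20) · d(480/20) = 20 · 8 = 160
  d = 24: Id(24) · d(480/24) = 24 · 6 = 144
  d = 30: Id(30) · d(480/30) = 30 · 5 = 150
  d = 32: Id(32) · d(480/32) = 32 · 4 = 128
  d = 40: Id(40) · d(480/40) = 40 · 6 = 240
  d = 48: Id(48) · d(480/48) = 48 · 4 = 192
  d = 60: Id(60) · d(480/60) = 60 · 4 = 240
  d = 80: Id(80) · d(480/80) = 80 · 4 = 320
  d = 96: Id(96) · d(480/96) = 96 · 2 = 192
  d = 120: Id(120) · d(480/120) = 120 · 3 = 360
  d = 160: Id(160) · d(480/160) = 160 · 2 = 320
  d = 240: Id(240) · d(480/240) = 240 · 2 = 480
  d = 480: Id(480) · d(480/480) = 480 · 1 = 480
Summing: (Id * d)(480) = 24 + 40 + 36 + 64 + 60 + 60 + 96 + 100 + 96 + 90 + 128 + 160 + 144 + 150 + 128 + 240 + 192 + 240 + 320 + 192 + 360 + 320 + 480 + 480 = 4200.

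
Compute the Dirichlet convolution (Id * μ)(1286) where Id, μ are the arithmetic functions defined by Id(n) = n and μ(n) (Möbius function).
(Id * μ)(1286) = 642

Divisors of 1286: [1, 2, 643, 1286]. For each d | 1286:
  d = 1: Id(1) · μ(1286/1) = 1 · 1 = 1
  d = 2: Id(2) · μ(1286/2) = 2 · -1 = -2
  d = 643: Id(643) · μ(1286/643) = 643 · -1 = -643
  d = 1286: Id(1286) · μ(1286/1286) = 1286 · 1 = 1286
Summing: (Id * μ)(1286) = 1 + -2 + -643 + 1286 = 642.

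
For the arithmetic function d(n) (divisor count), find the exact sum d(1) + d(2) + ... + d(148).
Σ_{n ≤ 148} d(n) = 766

Compute d(n) for each 1 ≤ n ≤ 148: d(1) = 1, d(2) = 2, d(3) = 2, d(4) = 3, d(5) = 2, d(6) = 4, d(7) = 2, d(8) = 4, d(9) = 3, d(10) = 4, d(11) = 2, d(12) = 6, d(13) = 2, d(14) = 4, d(15) = 4, d(16) = 5, d(17) = 2, d(18) = 6, d(19) = 2, d(20) = 6, d(21) = 4, d(22) = 4, d(23) = 2, d(24) = 8, d(25) = 3, d(26) = 4, d(27) = 4, d(28) = 6, d(29) = 2, d(30) = 8, d(31) = 2, d(32) = 6, d(33) = 4, d(34) = 4, d(35) = 4, d(36) = 9, d(37) = 2, d(38) = 4, d(39) = 4, d(40) = 8, d(41) = 2, d(42) = 8, d(43) = 2, d(44) = 6, d(45) = 6, d(46) = 4, d(47) = 2, d(48) = 10, d(49) = 3, d(50) = 6, d(51) = 4, d(52) = 6, d(53) = 2, d(54) = 8, d(55) = 4, d(56) = 8, d(57) = 4, d(58) = 4, d(59) = 2, d(60) = 12, d(61) = 2, d(62) = 4, d(63) = 6, d(64) = 7, d(65) = 4, d(66) = 8, d(67) = 2, d(68) = 6, d(69) = 4, d(70) = 8, d(71) = 2, d(72) = 12, d(73) = 2, d(74) = 4, d(75) = 6, d(76) = 6, d(77) = 4, d(78) = 8, d(79) = 2, d(80) = 10, d(81) = 5, d(82) = 4, d(83) = 2, d(84) = 12, d(85) = 4, d(86) = 4, d(87) = 4, d(88) = 8, d(89) = 2, d(90) = 12, d(91) = 4, d(92) = 6, d(93) = 4, d(94) = 4, d(95) = 4, d(96) = 12, d(97) = 2, d(98) = 6, d(99) = 6, d(100) = 9, d(101) = 2, d(102) = 8, d(103) = 2, d(104) = 8, d(105) = 8, d(106) = 4, d(107) = 2, d(108) = 12, d(109) = 2, d(110) = 8, d(111) = 4, d(112) = 10, d(113) = 2, d(114) = 8, d(115) = 4, d(116) = 6, d(117) = 6, d(118) = 4, d(119) = 4, d(120) = 16, d(121) = 3, d(122) = 4, d(123) = 4, d(124) = 6, d(125) = 4, d(126) = 12, d(127) = 2, d(128) = 8, d(129) = 4, d(130) = 8, d(131) = 2, d(132) = 12, d(133) = 4, d(134) = 4, d(135) = 8, d(136) = 8, d(137) = 2, d(138) = 8, d(139) = 2, d(140) = 12, d(141) = 4, d(142) = 4, d(143) = 4, d(144) = 15, d(145) = 4, d(146) = 4, d(147) = 6, d(148) = 6. Summing all 148 values: 766. (Dirichlet's divisor formula: Σ_{n ≤ x} d(n) = x ln(x) + (2γ − 1) x + O(√x). For x = 148, the asymptotic estimate is ≈ 762.44.)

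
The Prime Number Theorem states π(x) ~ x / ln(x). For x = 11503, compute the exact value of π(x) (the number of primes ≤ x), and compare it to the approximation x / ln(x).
π(11503) = 1388;  x/ln(x) ≈ 1230.22;  relative error ≈ 11.37%.

Directly count primes up to 11503: π(11503) = 1388. The PNT approximation gives 11503/ln(11503) ≈ 11503/9.35036 ≈ 1230.22. Relative error (π(x) − x/ln(x)) / π(x) ≈ 11.37%; the approximation is known to undercount slightly (Li(x) is a better estimate).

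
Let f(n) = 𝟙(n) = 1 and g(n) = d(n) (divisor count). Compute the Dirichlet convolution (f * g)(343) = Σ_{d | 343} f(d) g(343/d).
(𝟙 * d)(343) = 10

Divisors of 343: [1, 7, 49, 343]. For each d | 343:
  d = 1: 𝟙(1) · d(343/1) = 1 · 4 = 4
  d = 7: 𝟙(7) · d(343/7) = 1 · 3 = 3
  d = 49: 𝟙(49) · d(343/49) = 1 · 2 = 2
  d = 343: 𝟙(343) · d(343/343) = 1 · 1 = 1
Summing: (𝟙 * d)(343) = 4 + 3 + 2 + 1 = 10.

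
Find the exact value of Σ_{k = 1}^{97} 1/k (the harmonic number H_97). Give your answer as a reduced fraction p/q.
H_97 = 359553024620966925518018240656745677092407/69720375229712477164533808935312303556800

Direct summation: H_97 = 1 + 1/2 + ... + 1/97. The least common denominator is lcm(1, ..., 97) = 69720375229712477164533808935312303556800; over this denominator the numerator is 69720375229712477164533808935312303556800 + 34860187614856238582266904467656151778400 + 23240125076570825721511269645104101185600 + 17430093807428119291133452233828075889200 + 13944075045942495432906761787062460711360 + 11620062538285412860755634822552050592800 + 9960053604244639594933401276473186222400 + 8715046903714059645566726116914037944600 + 7746708358856941907170423215034700395200 + 6972037522971247716453380893531230355680 + 6338215929973861560412164448664754868800 + 5810031269142706430377817411276025296400 + 5363105786900959781887216071947100273600 + 4980026802122319797466700638236593111200 + 4648025015314165144302253929020820237120 + 4357523451857029822783363058457018972300 + 4101198542924263362619635819724253150400 + 3873354179428470953585211607517350197600 + 3669493433142761956028095207121700187200 + 3486018761485623858226690446765615177840 + 3320017868081546531644467092157728740800 + 3169107964986930780206082224332377434400 + 3031320662161412050631904736317926241600 + 2905015634571353215188908705638012648200 + 2788815009188499086581352357412492142272 + 2681552893450479890943608035973550136800 + 2582236119618980635723474405011566798400 + 2490013401061159898733350319118296555600 + 2404150869990085419466683066734907019200 + 2324012507657082572151126964510410118560 + 2249044362248789585952703514042332372800 + 2178761725928514911391681529228509486150 + 2112738643324620520137388149554918289600 + 2050599271462131681309817909862126575200 + 1992010720848927918986680255294637244480 + 1936677089714235476792605803758675098800 + 1884334465667904788230643484738170366400 + 1834746716571380978014047603560850093600 + 1787701928966986593962405357315700091200 + 1743009380742811929113345223382807588920 + 1700496956822255540598385583788104964800 + 1660008934040773265822233546078864370400 + 1621404075109592492198460672914239617600 + 1584553982493465390103041112166188717200 + 1549341671771388381434084643006940079040 + 1515660331080706025315952368158963120800 + 1483412238930052705628378913517283054400 + 1452507817285676607594454352819006324100 + 1422864800606377084990485896639026603200 + 1394407504594249543290676178706246071136 + 1367066180974754454206545273241417716800 + 1340776446725239945471804017986775068400 + 1315478777919103342727052998779477425600 + 1291118059809490317861737202505783399200 + 1267643185994772312082432889732950973760 + 1245006700530579949366675159559148277800 + 1223164477714253985342698402373900062400 + 1202075434995042709733341533367453509600 + 1181701275079872494314132354835801755200 + 1162006253828541286075563482255205059280 + 1142956970978893068271046048119873828800 + 1124522181124394792976351757021166186400 + 1106672622693848843881489030719242913600 + 1089380862964257455695840764614254743075 + 1072621157380191956377443214389420054720 + 1056369321662310260068694074777459144800 + 1040602615368842942754235954258392590400 + 1025299635731065840654908954931063287600 + 1010440220720470683543968245439308747200 + 996005360424463959493340127647318622240 + 981977115911443340345546604722708500800 + 968338544857117738396302901879337549400 + 955073633283732563897723410072771281600 + 942167232833952394115321742369085183200 + 929605003062833028860450785804164047424 + 917373358285690489007023801780425046800 + 905459418567694508630309206952107838400 + 893850964483493296981202678657850045600 + 882536395312816166639668467535598779200 + 871504690371405964556672611691403794460 + 860745373206326878574491468337188932800 + 850248478411127770299192791894052482400 + 840004520839909363428118179943521729600 + 830004467020386632911116773039432185200 + 820239708584852672523927163944850630080 + 810702037554796246099230336457119808800 + 801383623330028473155561022244969006400 + 792276991246732695051520556083094358600 + 783375002581039069264424819497891051200 + 774670835885694190717042321503470039520 + 766157969557279968841030867421014324800 + 757830165540353012657976184079481560400 + 749681454082929861984234504680777457600 + 741706119465026352814189456758641527200 + 733898686628552391205619041424340037440 + 726253908642838303797227176409503162050 + 718766754945489455304472257065075294400 = 359553024620966925518018240656745677092407, so H_97 = 359553024620966925518018240656745677092407/69720375229712477164533808935312303556800 (already in lowest terms) ≈ 5.15707. (The PNT-adjacent estimate ln(97) + γ ≈ 5.15193 matches within O(1/n).)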